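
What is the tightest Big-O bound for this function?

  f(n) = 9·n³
O(n³)

The dominant term in 9·n³ is 9·n³, which is Θ(n³).
Constants are absorbed, so the tightest bound is O(n³).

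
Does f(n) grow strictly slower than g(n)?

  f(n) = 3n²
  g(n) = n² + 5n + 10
False

f(n) = 3n² is O(n²), and g(n) = n² + 5n + 10 is O(n²).
Since they have the same growth rate, f(n) = o(g(n)) is false.
(f = o(g) requires f to grow strictly slower, not equal.)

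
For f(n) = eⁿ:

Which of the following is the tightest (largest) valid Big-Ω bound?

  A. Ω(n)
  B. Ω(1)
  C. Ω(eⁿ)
C

f(n) = eⁿ is Ω(eⁿ).
All listed options are valid Big-Ω bounds (lower bounds),
but Ω(eⁿ) is the tightest (largest valid bound).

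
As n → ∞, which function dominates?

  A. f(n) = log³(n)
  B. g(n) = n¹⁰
B

f(n) = log³(n) is O(log³ n), while g(n) = n¹⁰ is O(n¹⁰).
Since O(n¹⁰) grows faster than O(log³ n), g(n) dominates.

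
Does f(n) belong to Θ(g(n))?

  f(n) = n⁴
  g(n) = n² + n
False

f(n) = n⁴ is O(n⁴), and g(n) = n² + n is O(n²).
Since they have different growth rates, f(n) = Θ(g(n)) is false.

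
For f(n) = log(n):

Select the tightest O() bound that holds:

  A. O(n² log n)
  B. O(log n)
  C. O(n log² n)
B

f(n) = log(n) is O(log n).
All listed options are valid Big-O bounds (upper bounds),
but O(log n) is the tightest (smallest valid bound).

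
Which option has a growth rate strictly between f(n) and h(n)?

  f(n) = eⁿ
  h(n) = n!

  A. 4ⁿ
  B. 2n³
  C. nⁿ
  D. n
A

We need g(n) with eⁿ = o(g(n)) and g(n) = o(n!), i.e. O(eⁿ) ≺ g ≺ O(n!).
Check each option:
  A. 4ⁿ — O(4ⁿ) is strictly between O(eⁿ) and O(n!) ✓
  B. 2n³ — O(n³) does not grow strictly faster than f(n)
  C. nⁿ — O(nⁿ) does not grow strictly slower than h(n)
  D. n — O(n) does not grow strictly faster than f(n)

Only option A (4ⁿ) lies strictly between.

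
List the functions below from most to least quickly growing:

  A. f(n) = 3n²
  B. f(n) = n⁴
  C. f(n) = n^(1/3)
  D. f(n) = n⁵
D > B > A > C

Comparing growth rates:
D = n⁵ is O(n⁵)
B = n⁴ is O(n⁴)
A = 3n² is O(n²)
C = n^(1/3) is O(n^(1/3))

Therefore, the order from fastest to slowest is: D > B > A > C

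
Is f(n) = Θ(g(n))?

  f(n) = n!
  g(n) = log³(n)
False

f(n) = n! is O(n!), and g(n) = log³(n) is O(log³ n).
Since they have different growth rates, f(n) = Θ(g(n)) is false.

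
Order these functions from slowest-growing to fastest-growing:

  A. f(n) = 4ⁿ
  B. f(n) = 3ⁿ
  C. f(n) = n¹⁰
C < B < A

Comparing growth rates:
C = n¹⁰ is O(n¹⁰)
B = 3ⁿ is O(3ⁿ)
A = 4ⁿ is O(4ⁿ)

Therefore, the order from slowest to fastest is: C < B < A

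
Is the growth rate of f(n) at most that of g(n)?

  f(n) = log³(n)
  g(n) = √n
True

f(n) = log³(n) is O(log³ n), and g(n) = √n is O(√n).
Since O(log³ n) ⊆ O(√n) (f grows no faster than g), f(n) = O(g(n)) is true.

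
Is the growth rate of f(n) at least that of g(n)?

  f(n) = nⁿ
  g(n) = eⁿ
True

f(n) = nⁿ is O(nⁿ), and g(n) = eⁿ is O(eⁿ).
Since O(nⁿ) grows at least as fast as O(eⁿ), f(n) = Ω(g(n)) is true.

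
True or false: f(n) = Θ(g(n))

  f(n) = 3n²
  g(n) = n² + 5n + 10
True

f(n) = 3n² and g(n) = n² + 5n + 10 are both O(n²).
Since they have the same asymptotic growth rate, f(n) = Θ(g(n)) is true.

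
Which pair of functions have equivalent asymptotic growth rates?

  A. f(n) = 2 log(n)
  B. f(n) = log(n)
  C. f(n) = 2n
A and B

Examining each function:
  A. 2 log(n) is O(log n)
  B. log(n) is O(log n)
  C. 2n is O(n)

Functions A and B both have the same complexity class.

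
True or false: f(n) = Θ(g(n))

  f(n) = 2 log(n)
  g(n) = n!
False

f(n) = 2 log(n) is O(log n), and g(n) = n! is O(n!).
Since they have different growth rates, f(n) = Θ(g(n)) is false.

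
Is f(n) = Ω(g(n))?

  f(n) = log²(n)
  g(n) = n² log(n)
False

f(n) = log²(n) is O(log² n), and g(n) = n² log(n) is O(n² log n).
Since O(log² n) grows slower than O(n² log n), f(n) = Ω(g(n)) is false.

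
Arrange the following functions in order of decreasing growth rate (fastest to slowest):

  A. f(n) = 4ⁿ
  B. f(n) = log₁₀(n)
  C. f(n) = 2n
A > C > B

Comparing growth rates:
A = 4ⁿ is O(4ⁿ)
C = 2n is O(n)
B = log₁₀(n) is O(log n)

Therefore, the order from fastest to slowest is: A > C > B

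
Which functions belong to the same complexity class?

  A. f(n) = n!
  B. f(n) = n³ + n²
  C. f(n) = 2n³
B and C

Examining each function:
  A. n! is O(n!)
  B. n³ + n² is O(n³)
  C. 2n³ is O(n³)

Functions B and C both have the same complexity class.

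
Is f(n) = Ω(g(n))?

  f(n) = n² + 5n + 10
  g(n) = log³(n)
True

f(n) = n² + 5n + 10 is O(n²), and g(n) = log³(n) is O(log³ n).
Since O(n²) grows at least as fast as O(log³ n), f(n) = Ω(g(n)) is true.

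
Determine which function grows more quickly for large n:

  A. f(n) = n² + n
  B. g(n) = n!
B

f(n) = n² + n is O(n²), while g(n) = n! is O(n!).
Since O(n!) grows faster than O(n²), g(n) dominates.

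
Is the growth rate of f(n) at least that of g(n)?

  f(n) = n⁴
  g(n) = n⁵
False

f(n) = n⁴ is O(n⁴), and g(n) = n⁵ is O(n⁵).
Since O(n⁴) grows slower than O(n⁵), f(n) = Ω(g(n)) is false.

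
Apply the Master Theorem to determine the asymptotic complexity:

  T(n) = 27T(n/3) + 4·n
Θ(n³)

Master Theorem: a = 27, b = 3, f(n) = 4·n.
Compute the critical exponent d = log₃(27) = 3.
Compare f(n) = Θ(n) against n^d:
  k = 1 < d = 3, so f(n) = O(n^(d-ε)) — Case 1.
  The recursion cost dominates: T(n) = Θ(n^d) = Θ(n³).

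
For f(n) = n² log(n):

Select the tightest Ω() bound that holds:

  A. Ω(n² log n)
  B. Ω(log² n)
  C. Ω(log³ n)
A

f(n) = n² log(n) is Ω(n² log n).
All listed options are valid Big-Ω bounds (lower bounds),
but Ω(n² log n) is the tightest (largest valid bound).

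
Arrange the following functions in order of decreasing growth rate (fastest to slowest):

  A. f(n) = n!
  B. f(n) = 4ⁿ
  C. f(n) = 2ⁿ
A > B > C

Comparing growth rates:
A = n! is O(n!)
B = 4ⁿ is O(4ⁿ)
C = 2ⁿ is O(2ⁿ)

Therefore, the order from fastest to slowest is: A > B > C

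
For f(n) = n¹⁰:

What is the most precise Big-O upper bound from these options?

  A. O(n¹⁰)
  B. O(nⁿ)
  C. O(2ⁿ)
A

f(n) = n¹⁰ is O(n¹⁰).
All listed options are valid Big-O bounds (upper bounds),
but O(n¹⁰) is the tightest (smallest valid bound).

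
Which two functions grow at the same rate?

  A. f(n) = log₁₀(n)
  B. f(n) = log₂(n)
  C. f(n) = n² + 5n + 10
A and B

Examining each function:
  A. log₁₀(n) is O(log n)
  B. log₂(n) is O(log n)
  C. n² + 5n + 10 is O(n²)

Functions A and B both have the same complexity class.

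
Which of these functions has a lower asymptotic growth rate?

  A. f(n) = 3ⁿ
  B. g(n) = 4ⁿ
A

f(n) = 3ⁿ is O(3ⁿ), while g(n) = 4ⁿ is O(4ⁿ).
Since O(3ⁿ) grows slower than O(4ⁿ), f(n) is dominated.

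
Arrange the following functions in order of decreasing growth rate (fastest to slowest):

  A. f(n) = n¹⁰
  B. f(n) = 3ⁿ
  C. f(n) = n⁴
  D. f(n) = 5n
B > A > C > D

Comparing growth rates:
B = 3ⁿ is O(3ⁿ)
A = n¹⁰ is O(n¹⁰)
C = n⁴ is O(n⁴)
D = 5n is O(n)

Therefore, the order from fastest to slowest is: B > A > C > D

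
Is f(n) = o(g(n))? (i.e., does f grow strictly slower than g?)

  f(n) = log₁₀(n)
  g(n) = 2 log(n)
False

f(n) = log₁₀(n) is O(log n), and g(n) = 2 log(n) is O(log n).
Since they have the same growth rate, f(n) = o(g(n)) is false.
(f = o(g) requires f to grow strictly slower, not equal.)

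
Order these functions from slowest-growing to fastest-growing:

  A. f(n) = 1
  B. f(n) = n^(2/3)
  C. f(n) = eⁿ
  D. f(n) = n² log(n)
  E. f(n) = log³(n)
A < E < B < D < C

Comparing growth rates:
A = 1 is O(1)
E = log³(n) is O(log³ n)
B = n^(2/3) is O(n^(2/3))
D = n² log(n) is O(n² log n)
C = eⁿ is O(eⁿ)

Therefore, the order from slowest to fastest is: A < E < B < D < C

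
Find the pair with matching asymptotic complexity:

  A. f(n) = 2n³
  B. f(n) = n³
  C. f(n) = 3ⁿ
A and B

Examining each function:
  A. 2n³ is O(n³)
  B. n³ is O(n³)
  C. 3ⁿ is O(3ⁿ)

Functions A and B both have the same complexity class.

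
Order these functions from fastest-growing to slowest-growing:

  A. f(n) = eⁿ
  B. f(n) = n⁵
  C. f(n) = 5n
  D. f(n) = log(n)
A > B > C > D

Comparing growth rates:
A = eⁿ is O(eⁿ)
B = n⁵ is O(n⁵)
C = 5n is O(n)
D = log(n) is O(log n)

Therefore, the order from fastest to slowest is: A > B > C > D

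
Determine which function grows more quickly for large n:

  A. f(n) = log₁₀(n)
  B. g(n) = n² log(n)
B

f(n) = log₁₀(n) is O(log n), while g(n) = n² log(n) is O(n² log n).
Since O(n² log n) grows faster than O(log n), g(n) dominates.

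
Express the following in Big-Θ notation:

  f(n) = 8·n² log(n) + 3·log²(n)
Θ(n² log n)

Order the terms by growth rate: 3·log²(n) ≺ 8·n² log(n).
The fastest-growing term 8·n² log(n) dominates as n → ∞; dropping its constant factor gives Θ(n² log n).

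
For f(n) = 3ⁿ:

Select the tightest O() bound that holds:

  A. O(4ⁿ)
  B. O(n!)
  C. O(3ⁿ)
C

f(n) = 3ⁿ is O(3ⁿ).
All listed options are valid Big-O bounds (upper bounds),
but O(3ⁿ) is the tightest (smallest valid bound).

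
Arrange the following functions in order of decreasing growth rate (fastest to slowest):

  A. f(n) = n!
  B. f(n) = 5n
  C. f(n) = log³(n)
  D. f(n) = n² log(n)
A > D > B > C

Comparing growth rates:
A = n! is O(n!)
D = n² log(n) is O(n² log n)
B = 5n is O(n)
C = log³(n) is O(log³ n)

Therefore, the order from fastest to slowest is: A > D > B > C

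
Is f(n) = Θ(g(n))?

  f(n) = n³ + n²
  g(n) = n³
True

f(n) = n³ + n² and g(n) = n³ are both O(n³).
Since they have the same asymptotic growth rate, f(n) = Θ(g(n)) is true.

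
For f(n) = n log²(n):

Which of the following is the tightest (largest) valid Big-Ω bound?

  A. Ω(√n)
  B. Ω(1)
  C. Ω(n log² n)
C

f(n) = n log²(n) is Ω(n log² n).
All listed options are valid Big-Ω bounds (lower bounds),
but Ω(n log² n) is the tightest (largest valid bound).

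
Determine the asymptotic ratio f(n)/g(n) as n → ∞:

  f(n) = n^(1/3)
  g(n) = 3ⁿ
0

Since n^(1/3) (O(n^(1/3))) grows slower than 3ⁿ (O(3ⁿ)),
the ratio f(n)/g(n) → 0 as n → ∞.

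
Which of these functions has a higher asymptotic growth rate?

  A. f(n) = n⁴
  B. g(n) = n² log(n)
A

f(n) = n⁴ is O(n⁴), while g(n) = n² log(n) is O(n² log n).
Since O(n⁴) grows faster than O(n² log n), f(n) dominates.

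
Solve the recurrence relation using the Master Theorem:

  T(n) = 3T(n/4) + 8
Θ(n^log₄(3))

Master Theorem: a = 3, b = 4, f(n) = 8.
Compute the critical exponent d = log₄(3) = 0.792.
Compare f(n) = Θ(1) against n^d:
  k = 0 < d = 0.792, so f(n) = O(n^(d-ε)) — Case 1.
  The recursion cost dominates: T(n) = Θ(n^d) = Θ(n^log₄(3)).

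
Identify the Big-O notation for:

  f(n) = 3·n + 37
O(n)

The dominant term in 3·n + 37 is 3·n, which is Θ(n).
Lower-order terms (37) are asymptotically negligible.
Constants are absorbed, so the tightest bound is O(n).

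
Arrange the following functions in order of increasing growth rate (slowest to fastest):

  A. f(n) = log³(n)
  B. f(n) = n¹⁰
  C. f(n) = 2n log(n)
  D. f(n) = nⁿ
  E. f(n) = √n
A < E < C < B < D

Comparing growth rates:
A = log³(n) is O(log³ n)
E = √n is O(√n)
C = 2n log(n) is O(n log n)
B = n¹⁰ is O(n¹⁰)
D = nⁿ is O(nⁿ)

Therefore, the order from slowest to fastest is: A < E < C < B < D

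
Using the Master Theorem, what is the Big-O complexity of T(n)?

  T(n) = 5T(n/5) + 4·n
Θ(n log n)

Master Theorem: a = 5, b = 5, f(n) = 4·n.
Compute the critical exponent d = log₅(5) = 1.
Compare f(n) = Θ(n) against n^d:
  k = 1 = d, so f(n) = Θ(n^d) — Case 2.
  Work is balanced across levels: T(n) = Θ(n^d log n) = Θ(n log n).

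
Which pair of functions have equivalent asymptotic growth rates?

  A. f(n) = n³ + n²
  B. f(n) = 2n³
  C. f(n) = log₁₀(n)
A and B

Examining each function:
  A. n³ + n² is O(n³)
  B. 2n³ is O(n³)
  C. log₁₀(n) is O(log n)

Functions A and B both have the same complexity class.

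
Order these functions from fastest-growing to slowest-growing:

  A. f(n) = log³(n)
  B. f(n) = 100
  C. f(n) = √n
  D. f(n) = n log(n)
D > C > A > B

Comparing growth rates:
D = n log(n) is O(n log n)
C = √n is O(√n)
A = log³(n) is O(log³ n)
B = 100 is O(1)

Therefore, the order from fastest to slowest is: D > C > A > B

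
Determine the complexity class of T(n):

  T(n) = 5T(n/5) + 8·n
Θ(n log n)

Master Theorem: a = 5, b = 5, f(n) = 8·n.
Compute the critical exponent d = log₅(5) = 1.
Compare f(n) = Θ(n) against n^d:
  k = 1 = d, so f(n) = Θ(n^d) — Case 2.
  Work is balanced across levels: T(n) = Θ(n^d log n) = Θ(n log n).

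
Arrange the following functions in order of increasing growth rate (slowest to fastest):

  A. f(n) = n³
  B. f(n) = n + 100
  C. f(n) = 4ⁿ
B < A < C

Comparing growth rates:
B = n + 100 is O(n)
A = n³ is O(n³)
C = 4ⁿ is O(4ⁿ)

Therefore, the order from slowest to fastest is: B < A < C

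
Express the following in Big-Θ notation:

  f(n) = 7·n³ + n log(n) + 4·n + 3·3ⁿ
Θ(3ⁿ)

Order the terms by growth rate: 4·n ≺ n log(n) ≺ 7·n³ ≺ 3·3ⁿ.
The fastest-growing term 3·3ⁿ dominates as n → ∞; dropping its constant factor gives Θ(3ⁿ).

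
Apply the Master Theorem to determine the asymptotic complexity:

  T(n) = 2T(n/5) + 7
Θ(n^log₅(2))

Master Theorem: a = 2, b = 5, f(n) = 7.
Compute the critical exponent d = log₅(2) = 0.431.
Compare f(n) = Θ(1) against n^d:
  k = 0 < d = 0.431, so f(n) = O(n^(d-ε)) — Case 1.
  The recursion cost dominates: T(n) = Θ(n^d) = Θ(n^log₅(2)).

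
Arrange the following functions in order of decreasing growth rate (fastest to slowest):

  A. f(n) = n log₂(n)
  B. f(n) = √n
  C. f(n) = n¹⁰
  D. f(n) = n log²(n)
C > D > A > B

Comparing growth rates:
C = n¹⁰ is O(n¹⁰)
D = n log²(n) is O(n log² n)
A = n log₂(n) is O(n log n)
B = √n is O(√n)

Therefore, the order from fastest to slowest is: C > D > A > B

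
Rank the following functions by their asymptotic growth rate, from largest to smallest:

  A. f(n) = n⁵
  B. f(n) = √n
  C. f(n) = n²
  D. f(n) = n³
A > D > C > B

Comparing growth rates:
A = n⁵ is O(n⁵)
D = n³ is O(n³)
C = n² is O(n²)
B = √n is O(√n)

Therefore, the order from fastest to slowest is: A > D > C > B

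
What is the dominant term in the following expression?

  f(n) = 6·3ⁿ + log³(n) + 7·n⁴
6·3ⁿ

Looking at each term:
  - 6·3ⁿ is O(3ⁿ)
  - log³(n) is O(log³ n)
  - 7·n⁴ is O(n⁴)

The term 6·3ⁿ (O(3ⁿ)) grows fastest and dominates all others.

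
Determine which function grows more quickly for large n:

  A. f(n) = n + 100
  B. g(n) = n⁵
B

f(n) = n + 100 is O(n), while g(n) = n⁵ is O(n⁵).
Since O(n⁵) grows faster than O(n), g(n) dominates.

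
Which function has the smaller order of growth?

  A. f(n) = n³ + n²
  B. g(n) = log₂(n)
B

f(n) = n³ + n² is O(n³), while g(n) = log₂(n) is O(log n).
Since O(log n) grows slower than O(n³), g(n) is dominated.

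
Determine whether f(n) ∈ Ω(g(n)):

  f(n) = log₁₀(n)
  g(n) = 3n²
False

f(n) = log₁₀(n) is O(log n), and g(n) = 3n² is O(n²).
Since O(log n) grows slower than O(n²), f(n) = Ω(g(n)) is false.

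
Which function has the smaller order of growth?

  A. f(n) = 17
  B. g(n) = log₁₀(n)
A

f(n) = 17 is O(1), while g(n) = log₁₀(n) is O(log n).
Since O(1) grows slower than O(log n), f(n) is dominated.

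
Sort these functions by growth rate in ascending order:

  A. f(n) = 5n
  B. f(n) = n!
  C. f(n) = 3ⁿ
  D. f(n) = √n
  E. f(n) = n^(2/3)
D < E < A < C < B

Comparing growth rates:
D = √n is O(√n)
E = n^(2/3) is O(n^(2/3))
A = 5n is O(n)
C = 3ⁿ is O(3ⁿ)
B = n! is O(n!)

Therefore, the order from slowest to fastest is: D < E < A < C < B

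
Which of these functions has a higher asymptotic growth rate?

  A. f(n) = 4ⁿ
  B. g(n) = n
A

f(n) = 4ⁿ is O(4ⁿ), while g(n) = n is O(n).
Since O(4ⁿ) grows faster than O(n), f(n) dominates.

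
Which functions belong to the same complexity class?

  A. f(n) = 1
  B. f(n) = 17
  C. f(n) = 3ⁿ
A and B

Examining each function:
  A. 1 is O(1)
  B. 17 is O(1)
  C. 3ⁿ is O(3ⁿ)

Functions A and B both have the same complexity class.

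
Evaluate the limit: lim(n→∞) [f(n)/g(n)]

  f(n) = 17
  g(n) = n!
0

Since 17 (O(1)) grows slower than n! (O(n!)),
the ratio f(n)/g(n) → 0 as n → ∞.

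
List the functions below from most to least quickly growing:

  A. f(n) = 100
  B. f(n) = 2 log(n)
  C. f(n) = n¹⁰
C > B > A

Comparing growth rates:
C = n¹⁰ is O(n¹⁰)
B = 2 log(n) is O(log n)
A = 100 is O(1)

Therefore, the order from fastest to slowest is: C > B > A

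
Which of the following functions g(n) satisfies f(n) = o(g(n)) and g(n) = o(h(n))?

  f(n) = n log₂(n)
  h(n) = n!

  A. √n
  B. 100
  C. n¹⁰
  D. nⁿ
C

We need g(n) with n log₂(n) = o(g(n)) and g(n) = o(n!), i.e. O(n log n) ≺ g ≺ O(n!).
Check each option:
  A. √n — O(√n) does not grow strictly faster than f(n)
  B. 100 — O(1) does not grow strictly faster than f(n)
  C. n¹⁰ — O(n¹⁰) is strictly between O(n log n) and O(n!) ✓
  D. nⁿ — O(nⁿ) does not grow strictly slower than h(n)

Only option C (n¹⁰) lies strictly between.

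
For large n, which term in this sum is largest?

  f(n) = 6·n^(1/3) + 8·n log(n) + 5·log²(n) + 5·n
8·n log(n)

Looking at each term:
  - 6·n^(1/3) is O(n^(1/3))
  - 8·n log(n) is O(n log n)
  - 5·log²(n) is O(log² n)
  - 5·n is O(n)

The term 8·n log(n) (O(n log n)) grows fastest and dominates all others.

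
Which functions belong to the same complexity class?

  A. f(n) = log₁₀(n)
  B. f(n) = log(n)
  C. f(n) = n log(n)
A and B

Examining each function:
  A. log₁₀(n) is O(log n)
  B. log(n) is O(log n)
  C. n log(n) is O(n log n)

Functions A and B both have the same complexity class.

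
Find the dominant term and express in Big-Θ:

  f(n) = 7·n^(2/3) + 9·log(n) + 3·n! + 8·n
Θ(n!)

Order the terms by growth rate: 9·log(n) ≺ 7·n^(2/3) ≺ 8·n ≺ 3·n!.
The fastest-growing term 3·n! dominates as n → ∞; dropping its constant factor gives Θ(n!).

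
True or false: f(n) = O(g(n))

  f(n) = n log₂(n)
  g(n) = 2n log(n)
True

f(n) = n log₂(n) and g(n) = 2n log(n) are both O(n log n).
Big-O permits equal growth rates (f ≤ c·g for some c), so f(n) = O(g(n)) is true.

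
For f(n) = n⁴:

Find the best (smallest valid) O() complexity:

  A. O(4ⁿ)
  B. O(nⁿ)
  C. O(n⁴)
C

f(n) = n⁴ is O(n⁴).
All listed options are valid Big-O bounds (upper bounds),
but O(n⁴) is the tightest (smallest valid bound).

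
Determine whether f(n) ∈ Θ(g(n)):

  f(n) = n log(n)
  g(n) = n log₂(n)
True

f(n) = n log(n) and g(n) = n log₂(n) are both O(n log n).
Since they have the same asymptotic growth rate, f(n) = Θ(g(n)) is true.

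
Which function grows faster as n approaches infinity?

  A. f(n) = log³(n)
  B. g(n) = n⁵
B

f(n) = log³(n) is O(log³ n), while g(n) = n⁵ is O(n⁵).
Since O(n⁵) grows faster than O(log³ n), g(n) dominates.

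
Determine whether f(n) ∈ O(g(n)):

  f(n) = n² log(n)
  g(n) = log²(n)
False

f(n) = n² log(n) is O(n² log n), and g(n) = log²(n) is O(log² n).
Since O(n² log n) grows faster than O(log² n), f(n) = O(g(n)) is false.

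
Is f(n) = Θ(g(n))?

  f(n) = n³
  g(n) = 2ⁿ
False

f(n) = n³ is O(n³), and g(n) = 2ⁿ is O(2ⁿ).
Since they have different growth rates, f(n) = Θ(g(n)) is false.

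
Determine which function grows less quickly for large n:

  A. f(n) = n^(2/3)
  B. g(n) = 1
B

f(n) = n^(2/3) is O(n^(2/3)), while g(n) = 1 is O(1).
Since O(1) grows slower than O(n^(2/3)), g(n) is dominated.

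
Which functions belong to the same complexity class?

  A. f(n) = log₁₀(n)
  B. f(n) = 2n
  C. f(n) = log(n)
A and C

Examining each function:
  A. log₁₀(n) is O(log n)
  B. 2n is O(n)
  C. log(n) is O(log n)

Functions A and C both have the same complexity class.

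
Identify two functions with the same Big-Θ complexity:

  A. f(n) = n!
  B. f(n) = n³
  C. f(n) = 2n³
B and C

Examining each function:
  A. n! is O(n!)
  B. n³ is O(n³)
  C. 2n³ is O(n³)

Functions B and C both have the same complexity class.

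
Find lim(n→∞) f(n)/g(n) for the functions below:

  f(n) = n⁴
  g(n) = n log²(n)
∞

Since n⁴ (O(n⁴)) grows faster than n log²(n) (O(n log² n)),
the ratio f(n)/g(n) → ∞ as n → ∞.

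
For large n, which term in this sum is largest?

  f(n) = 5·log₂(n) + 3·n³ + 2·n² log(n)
3·n³

Looking at each term:
  - 5·log₂(n) is O(log n)
  - 3·n³ is O(n³)
  - 2·n² log(n) is O(n² log n)

The term 3·n³ (O(n³)) grows fastest and dominates all others.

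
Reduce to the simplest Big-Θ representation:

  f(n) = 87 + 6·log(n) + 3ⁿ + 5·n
Θ(3ⁿ)

Order the terms by growth rate: 87 ≺ 6·log(n) ≺ 5·n ≺ 3ⁿ.
The fastest-growing term 3ⁿ dominates as n → ∞; dropping its constant factor gives Θ(3ⁿ).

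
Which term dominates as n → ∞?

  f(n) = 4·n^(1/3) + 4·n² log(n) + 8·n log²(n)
4·n² log(n)

Looking at each term:
  - 4·n^(1/3) is O(n^(1/3))
  - 4·n² log(n) is O(n² log n)
  - 8·n log²(n) is O(n log² n)

The term 4·n² log(n) (O(n² log n)) grows fastest and dominates all others.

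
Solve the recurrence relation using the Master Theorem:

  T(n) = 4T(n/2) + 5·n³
Θ(n³)

Master Theorem: a = 4, b = 2, f(n) = 5·n³.
Compute the critical exponent d = log₂(4) = 2.
Compare f(n) = Θ(n³) against n^d:
  k = 3 > d = 2, so f(n) = Ω(n^(d+ε)) — Case 3.
  Regularity: a·(n/b)^3/n^3 = a/b^3 = 4/8 < 1 ✓.
  The top-level work dominates: T(n) = Θ(f(n)) = Θ(n³).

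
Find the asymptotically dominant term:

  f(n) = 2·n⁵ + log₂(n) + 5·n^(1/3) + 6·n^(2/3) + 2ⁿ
2ⁿ

Looking at each term:
  - 2·n⁵ is O(n⁵)
  - log₂(n) is O(log n)
  - 5·n^(1/3) is O(n^(1/3))
  - 6·n^(2/3) is O(n^(2/3))
  - 2ⁿ is O(2ⁿ)

The term 2ⁿ (O(2ⁿ)) grows fastest and dominates all others.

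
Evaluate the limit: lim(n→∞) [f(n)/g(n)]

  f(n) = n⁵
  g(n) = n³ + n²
∞

Since n⁵ (O(n⁵)) grows faster than n³ + n² (O(n³)),
the ratio f(n)/g(n) → ∞ as n → ∞.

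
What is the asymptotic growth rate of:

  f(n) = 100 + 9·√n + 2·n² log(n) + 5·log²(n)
Θ(n² log n)

Order the terms by growth rate: 100 ≺ 5·log²(n) ≺ 9·√n ≺ 2·n² log(n).
The fastest-growing term 2·n² log(n) dominates as n → ∞; dropping its constant factor gives Θ(n² log n).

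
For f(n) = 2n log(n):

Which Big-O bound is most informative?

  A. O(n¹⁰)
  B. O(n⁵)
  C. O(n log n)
C

f(n) = 2n log(n) is O(n log n).
All listed options are valid Big-O bounds (upper bounds),
but O(n log n) is the tightest (smallest valid bound).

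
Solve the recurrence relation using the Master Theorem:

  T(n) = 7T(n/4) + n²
Θ(n²)

Master Theorem: a = 7, b = 4, f(n) = n².
Compute the critical exponent d = log₄(7) = 1.404.
Compare f(n) = Θ(n²) against n^d:
  k = 2 > d = 1.404, so f(n) = Ω(n^(d+ε)) — Case 3.
  Regularity: a·(n/b)^2/n^2 = a/b^2 = 7/16 < 1 ✓.
  The top-level work dominates: T(n) = Θ(f(n)) = Θ(n²).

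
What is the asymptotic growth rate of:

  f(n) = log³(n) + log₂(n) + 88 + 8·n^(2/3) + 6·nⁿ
Θ(nⁿ)

Order the terms by growth rate: 88 ≺ log₂(n) ≺ log³(n) ≺ 8·n^(2/3) ≺ 6·nⁿ.
The fastest-growing term 6·nⁿ dominates as n → ∞; dropping its constant factor gives Θ(nⁿ).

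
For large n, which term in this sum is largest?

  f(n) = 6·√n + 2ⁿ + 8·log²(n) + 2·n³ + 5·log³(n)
2ⁿ

Looking at each term:
  - 6·√n is O(√n)
  - 2ⁿ is O(2ⁿ)
  - 8·log²(n) is O(log² n)
  - 2·n³ is O(n³)
  - 5·log³(n) is O(log³ n)

The term 2ⁿ (O(2ⁿ)) grows fastest and dominates all others.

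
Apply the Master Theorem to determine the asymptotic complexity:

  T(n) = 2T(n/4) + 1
Θ(n^log₄(2))

Master Theorem: a = 2, b = 4, f(n) = 1.
Compute the critical exponent d = log₄(2) = 0.500.
Compare f(n) = Θ(1) against n^d:
  k = 0 < d = 0.500, so f(n) = O(n^(d-ε)) — Case 1.
  The recursion cost dominates: T(n) = Θ(n^d) = Θ(n^log₄(2)).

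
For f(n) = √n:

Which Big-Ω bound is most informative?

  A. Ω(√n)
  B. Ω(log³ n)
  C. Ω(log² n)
A

f(n) = √n is Ω(√n).
All listed options are valid Big-Ω bounds (lower bounds),
but Ω(√n) is the tightest (largest valid bound).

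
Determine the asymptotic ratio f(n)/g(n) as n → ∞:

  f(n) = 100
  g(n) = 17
100/17

Since 100 and 17 have the same growth rate (O(1)),
the ratio converges to a constant: 100/17.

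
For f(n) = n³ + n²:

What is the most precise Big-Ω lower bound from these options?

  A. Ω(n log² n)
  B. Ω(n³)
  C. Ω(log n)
B

f(n) = n³ + n² is Ω(n³).
All listed options are valid Big-Ω bounds (lower bounds),
but Ω(n³) is the tightest (largest valid bound).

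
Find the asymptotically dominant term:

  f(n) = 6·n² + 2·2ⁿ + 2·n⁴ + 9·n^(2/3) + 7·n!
7·n!

Looking at each term:
  - 6·n² is O(n²)
  - 2·2ⁿ is O(2ⁿ)
  - 2·n⁴ is O(n⁴)
  - 9·n^(2/3) is O(n^(2/3))
  - 7·n! is O(n!)

The term 7·n! (O(n!)) grows fastest and dominates all others.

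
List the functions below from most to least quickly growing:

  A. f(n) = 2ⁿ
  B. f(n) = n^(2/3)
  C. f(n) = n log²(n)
A > C > B

Comparing growth rates:
A = 2ⁿ is O(2ⁿ)
C = n log²(n) is O(n log² n)
B = n^(2/3) is O(n^(2/3))

Therefore, the order from fastest to slowest is: A > C > B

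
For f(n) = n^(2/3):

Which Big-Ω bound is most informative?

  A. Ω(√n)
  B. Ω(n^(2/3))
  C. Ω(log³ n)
B

f(n) = n^(2/3) is Ω(n^(2/3)).
All listed options are valid Big-Ω bounds (lower bounds),
but Ω(n^(2/3)) is the tightest (largest valid bound).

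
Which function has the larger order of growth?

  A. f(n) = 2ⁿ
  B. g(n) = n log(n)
A

f(n) = 2ⁿ is O(2ⁿ), while g(n) = n log(n) is O(n log n).
Since O(2ⁿ) grows faster than O(n log n), f(n) dominates.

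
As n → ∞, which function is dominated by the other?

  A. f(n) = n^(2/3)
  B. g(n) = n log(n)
A

f(n) = n^(2/3) is O(n^(2/3)), while g(n) = n log(n) is O(n log n).
Since O(n^(2/3)) grows slower than O(n log n), f(n) is dominated.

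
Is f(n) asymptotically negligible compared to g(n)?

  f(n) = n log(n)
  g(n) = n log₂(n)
False

f(n) = n log(n) is O(n log n), and g(n) = n log₂(n) is O(n log n).
Since they have the same growth rate, f(n) = o(g(n)) is false.
(f = o(g) requires f to grow strictly slower, not equal.)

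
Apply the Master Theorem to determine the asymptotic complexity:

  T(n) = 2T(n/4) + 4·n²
Θ(n²)

Master Theorem: a = 2, b = 4, f(n) = 4·n².
Compute the critical exponent d = log₄(2) = 0.500.
Compare f(n) = Θ(n²) against n^d:
  k = 2 > d = 0.500, so f(n) = Ω(n^(d+ε)) — Case 3.
  Regularity: a·(n/b)^2/n^2 = a/b^2 = 2/16 < 1 ✓.
  The top-level work dominates: T(n) = Θ(f(n)) = Θ(n²).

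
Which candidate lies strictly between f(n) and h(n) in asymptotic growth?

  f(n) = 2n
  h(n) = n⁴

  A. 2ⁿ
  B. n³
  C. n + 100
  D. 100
B

We need g(n) with 2n = o(g(n)) and g(n) = o(n⁴), i.e. O(n) ≺ g ≺ O(n⁴).
Check each option:
  A. 2ⁿ — O(2ⁿ) does not grow strictly slower than h(n)
  B. n³ — O(n³) is strictly between O(n) and O(n⁴) ✓
  C. n + 100 — O(n) does not grow strictly faster than f(n)
  D. 100 — O(1) does not grow strictly faster than f(n)

Only option B (n³) lies strictly between.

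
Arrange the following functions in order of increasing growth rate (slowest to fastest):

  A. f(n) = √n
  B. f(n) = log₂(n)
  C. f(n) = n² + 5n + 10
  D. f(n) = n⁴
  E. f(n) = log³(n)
B < E < A < C < D

Comparing growth rates:
B = log₂(n) is O(log n)
E = log³(n) is O(log³ n)
A = √n is O(√n)
C = n² + 5n + 10 is O(n²)
D = n⁴ is O(n⁴)

Therefore, the order from slowest to fastest is: B < E < A < C < D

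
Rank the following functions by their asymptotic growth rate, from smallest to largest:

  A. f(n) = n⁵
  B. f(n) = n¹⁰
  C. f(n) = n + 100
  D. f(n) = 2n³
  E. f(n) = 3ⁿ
C < D < A < B < E

Comparing growth rates:
C = n + 100 is O(n)
D = 2n³ is O(n³)
A = n⁵ is O(n⁵)
B = n¹⁰ is O(n¹⁰)
E = 3ⁿ is O(3ⁿ)

Therefore, the order from slowest to fastest is: C < D < A < B < E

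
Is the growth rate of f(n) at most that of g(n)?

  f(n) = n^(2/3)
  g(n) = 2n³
True

f(n) = n^(2/3) is O(n^(2/3)), and g(n) = 2n³ is O(n³).
Since O(n^(2/3)) ⊆ O(n³) (f grows no faster than g), f(n) = O(g(n)) is true.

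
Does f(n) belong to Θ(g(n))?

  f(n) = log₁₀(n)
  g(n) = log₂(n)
True

f(n) = log₁₀(n) and g(n) = log₂(n) are both O(log n).
Since they have the same asymptotic growth rate, f(n) = Θ(g(n)) is true.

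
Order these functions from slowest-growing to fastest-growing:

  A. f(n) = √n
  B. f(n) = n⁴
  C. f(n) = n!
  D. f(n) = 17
D < A < B < C

Comparing growth rates:
D = 17 is O(1)
A = √n is O(√n)
B = n⁴ is O(n⁴)
C = n! is O(n!)

Therefore, the order from slowest to fastest is: D < A < B < C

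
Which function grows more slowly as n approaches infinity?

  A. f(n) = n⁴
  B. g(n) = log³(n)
B

f(n) = n⁴ is O(n⁴), while g(n) = log³(n) is O(log³ n).
Since O(log³ n) grows slower than O(n⁴), g(n) is dominated.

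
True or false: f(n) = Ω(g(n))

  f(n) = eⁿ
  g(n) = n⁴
True

f(n) = eⁿ is O(eⁿ), and g(n) = n⁴ is O(n⁴).
Since O(eⁿ) grows at least as fast as O(n⁴), f(n) = Ω(g(n)) is true.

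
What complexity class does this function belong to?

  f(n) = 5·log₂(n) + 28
O(log n)

The dominant term in 5·log₂(n) + 28 is 5·log₂(n), which is Θ(log n).
Lower-order terms (28) are asymptotically negligible.
Constants are absorbed, so the tightest bound is O(log n).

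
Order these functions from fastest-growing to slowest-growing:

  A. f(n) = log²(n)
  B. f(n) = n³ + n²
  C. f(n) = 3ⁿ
C > B > A

Comparing growth rates:
C = 3ⁿ is O(3ⁿ)
B = n³ + n² is O(n³)
A = log²(n) is O(log² n)

Therefore, the order from fastest to slowest is: C > B > A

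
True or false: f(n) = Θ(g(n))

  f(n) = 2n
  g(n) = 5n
True

f(n) = 2n and g(n) = 5n are both O(n).
Since they have the same asymptotic growth rate, f(n) = Θ(g(n)) is true.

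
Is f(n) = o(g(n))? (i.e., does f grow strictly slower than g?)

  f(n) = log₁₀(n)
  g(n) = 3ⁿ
True

f(n) = log₁₀(n) is O(log n), and g(n) = 3ⁿ is O(3ⁿ).
Since O(log n) grows strictly slower than O(3ⁿ), f(n) = o(g(n)) is true.
This means lim(n→∞) f(n)/g(n) = 0.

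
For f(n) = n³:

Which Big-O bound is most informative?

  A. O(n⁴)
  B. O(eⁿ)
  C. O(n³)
C

f(n) = n³ is O(n³).
All listed options are valid Big-O bounds (upper bounds),
but O(n³) is the tightest (smallest valid bound).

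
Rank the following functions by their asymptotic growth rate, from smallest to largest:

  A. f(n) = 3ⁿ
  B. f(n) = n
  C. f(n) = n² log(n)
B < C < A

Comparing growth rates:
B = n is O(n)
C = n² log(n) is O(n² log n)
A = 3ⁿ is O(3ⁿ)

Therefore, the order from slowest to fastest is: B < C < A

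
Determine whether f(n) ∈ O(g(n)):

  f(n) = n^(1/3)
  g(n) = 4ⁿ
True

f(n) = n^(1/3) is O(n^(1/3)), and g(n) = 4ⁿ is O(4ⁿ).
Since O(n^(1/3)) ⊆ O(4ⁿ) (f grows no faster than g), f(n) = O(g(n)) is true.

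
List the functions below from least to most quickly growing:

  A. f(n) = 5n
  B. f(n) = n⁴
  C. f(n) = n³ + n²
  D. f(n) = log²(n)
D < A < C < B

Comparing growth rates:
D = log²(n) is O(log² n)
A = 5n is O(n)
C = n³ + n² is O(n³)
B = n⁴ is O(n⁴)

Therefore, the order from slowest to fastest is: D < A < C < B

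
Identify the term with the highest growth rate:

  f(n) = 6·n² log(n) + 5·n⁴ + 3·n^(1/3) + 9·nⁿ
9·nⁿ

Looking at each term:
  - 6·n² log(n) is O(n² log n)
  - 5·n⁴ is O(n⁴)
  - 3·n^(1/3) is O(n^(1/3))
  - 9·nⁿ is O(nⁿ)

The term 9·nⁿ (O(nⁿ)) grows fastest and dominates all others.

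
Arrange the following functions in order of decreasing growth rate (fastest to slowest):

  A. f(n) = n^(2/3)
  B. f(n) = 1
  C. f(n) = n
C > A > B

Comparing growth rates:
C = n is O(n)
A = n^(2/3) is O(n^(2/3))
B = 1 is O(1)

Therefore, the order from fastest to slowest is: C > A > B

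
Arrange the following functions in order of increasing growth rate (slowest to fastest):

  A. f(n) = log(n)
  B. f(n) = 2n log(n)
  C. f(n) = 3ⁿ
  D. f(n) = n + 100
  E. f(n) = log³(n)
A < E < D < B < C

Comparing growth rates:
A = log(n) is O(log n)
E = log³(n) is O(log³ n)
D = n + 100 is O(n)
B = 2n log(n) is O(n log n)
C = 3ⁿ is O(3ⁿ)

Therefore, the order from slowest to fastest is: A < E < D < B < C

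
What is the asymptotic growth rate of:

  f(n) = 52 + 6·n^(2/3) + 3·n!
Θ(n!)

Order the terms by growth rate: 52 ≺ 6·n^(2/3) ≺ 3·n!.
The fastest-growing term 3·n! dominates as n → ∞; dropping its constant factor gives Θ(n!).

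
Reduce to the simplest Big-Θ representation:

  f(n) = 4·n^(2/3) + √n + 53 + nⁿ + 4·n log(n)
Θ(nⁿ)

Order the terms by growth rate: 53 ≺ √n ≺ 4·n^(2/3) ≺ 4·n log(n) ≺ nⁿ.
The fastest-growing term nⁿ dominates as n → ∞; dropping its constant factor gives Θ(nⁿ).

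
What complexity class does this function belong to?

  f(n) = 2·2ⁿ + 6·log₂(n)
O(2ⁿ)

The dominant term in 2·2ⁿ + 6·log₂(n) is 2·2ⁿ, which is Θ(2ⁿ).
Lower-order terms (6·log₂(n)) are asymptotically negligible.
Constants are absorbed, so the tightest bound is O(2ⁿ).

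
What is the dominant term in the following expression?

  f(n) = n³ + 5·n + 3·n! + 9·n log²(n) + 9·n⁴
3·n!

Looking at each term:
  - n³ is O(n³)
  - 5·n is O(n)
  - 3·n! is O(n!)
  - 9·n log²(n) is O(n log² n)
  - 9·n⁴ is O(n⁴)

The term 3·n! (O(n!)) grows fastest and dominates all others.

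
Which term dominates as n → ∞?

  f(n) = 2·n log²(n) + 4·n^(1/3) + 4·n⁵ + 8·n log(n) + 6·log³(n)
4·n⁵

Looking at each term:
  - 2·n log²(n) is O(n log² n)
  - 4·n^(1/3) is O(n^(1/3))
  - 4·n⁵ is O(n⁵)
  - 8·n log(n) is O(n log n)
  - 6·log³(n) is O(log³ n)

The term 4·n⁵ (O(n⁵)) grows fastest and dominates all others.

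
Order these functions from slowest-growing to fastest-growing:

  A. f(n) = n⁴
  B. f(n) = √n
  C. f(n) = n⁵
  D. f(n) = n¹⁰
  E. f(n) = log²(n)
E < B < A < C < D

Comparing growth rates:
E = log²(n) is O(log² n)
B = √n is O(√n)
A = n⁴ is O(n⁴)
C = n⁵ is O(n⁵)
D = n¹⁰ is O(n¹⁰)

Therefore, the order from slowest to fastest is: E < B < A < C < D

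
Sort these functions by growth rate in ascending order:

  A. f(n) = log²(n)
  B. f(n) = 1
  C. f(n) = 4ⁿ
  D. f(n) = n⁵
B < A < D < C

Comparing growth rates:
B = 1 is O(1)
A = log²(n) is O(log² n)
D = n⁵ is O(n⁵)
C = 4ⁿ is O(4ⁿ)

Therefore, the order from slowest to fastest is: B < A < D < C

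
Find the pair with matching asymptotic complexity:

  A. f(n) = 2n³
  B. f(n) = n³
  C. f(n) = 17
A and B

Examining each function:
  A. 2n³ is O(n³)
  B. n³ is O(n³)
  C. 17 is O(1)

Functions A and B both have the same complexity class.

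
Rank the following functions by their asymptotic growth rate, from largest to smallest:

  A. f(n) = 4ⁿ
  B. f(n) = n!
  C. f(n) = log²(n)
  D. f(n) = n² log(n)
B > A > D > C

Comparing growth rates:
B = n! is O(n!)
A = 4ⁿ is O(4ⁿ)
D = n² log(n) is O(n² log n)
C = log²(n) is O(log² n)

Therefore, the order from fastest to slowest is: B > A > D > C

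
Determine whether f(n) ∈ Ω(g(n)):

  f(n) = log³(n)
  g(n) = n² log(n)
False

f(n) = log³(n) is O(log³ n), and g(n) = n² log(n) is O(n² log n).
Since O(log³ n) grows slower than O(n² log n), f(n) = Ω(g(n)) is false.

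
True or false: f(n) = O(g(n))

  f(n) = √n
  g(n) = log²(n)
False

f(n) = √n is O(√n), and g(n) = log²(n) is O(log² n).
Since O(√n) grows faster than O(log² n), f(n) = O(g(n)) is false.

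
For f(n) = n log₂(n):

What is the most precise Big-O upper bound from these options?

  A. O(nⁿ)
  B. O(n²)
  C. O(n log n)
C

f(n) = n log₂(n) is O(n log n).
All listed options are valid Big-O bounds (upper bounds),
but O(n log n) is the tightest (smallest valid bound).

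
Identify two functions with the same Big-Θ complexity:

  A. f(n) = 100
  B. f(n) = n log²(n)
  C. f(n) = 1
A and C

Examining each function:
  A. 100 is O(1)
  B. n log²(n) is O(n log² n)
  C. 1 is O(1)

Functions A and C both have the same complexity class.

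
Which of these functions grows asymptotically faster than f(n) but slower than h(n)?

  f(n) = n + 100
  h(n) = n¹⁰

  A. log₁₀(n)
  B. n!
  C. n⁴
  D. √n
C

We need g(n) with n + 100 = o(g(n)) and g(n) = o(n¹⁰), i.e. O(n) ≺ g ≺ O(n¹⁰).
Check each option:
  A. log₁₀(n) — O(log n) does not grow strictly faster than f(n)
  B. n! — O(n!) does not grow strictly slower than h(n)
  C. n⁴ — O(n⁴) is strictly between O(n) and O(n¹⁰) ✓
  D. √n — O(√n) does not grow strictly faster than f(n)

Only option C (n⁴) lies strictly between.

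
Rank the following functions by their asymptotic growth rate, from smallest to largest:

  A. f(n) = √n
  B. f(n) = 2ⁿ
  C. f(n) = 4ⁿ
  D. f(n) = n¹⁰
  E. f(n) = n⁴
A < E < D < B < C

Comparing growth rates:
A = √n is O(√n)
E = n⁴ is O(n⁴)
D = n¹⁰ is O(n¹⁰)
B = 2ⁿ is O(2ⁿ)
C = 4ⁿ is O(4ⁿ)

Therefore, the order from slowest to fastest is: A < E < D < B < C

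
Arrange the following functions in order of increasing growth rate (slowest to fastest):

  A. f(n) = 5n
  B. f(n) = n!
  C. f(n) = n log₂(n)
A < C < B

Comparing growth rates:
A = 5n is O(n)
C = n log₂(n) is O(n log n)
B = n! is O(n!)

Therefore, the order from slowest to fastest is: A < C < B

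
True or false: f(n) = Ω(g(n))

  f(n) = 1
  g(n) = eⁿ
False

f(n) = 1 is O(1), and g(n) = eⁿ is O(eⁿ).
Since O(1) grows slower than O(eⁿ), f(n) = Ω(g(n)) is false.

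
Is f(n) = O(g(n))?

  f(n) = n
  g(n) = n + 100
True

f(n) = n and g(n) = n + 100 are both O(n).
Big-O permits equal growth rates (f ≤ c·g for some c), so f(n) = O(g(n)) is true.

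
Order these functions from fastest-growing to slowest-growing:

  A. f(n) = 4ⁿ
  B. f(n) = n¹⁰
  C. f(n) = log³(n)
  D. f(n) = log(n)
A > B > C > D

Comparing growth rates:
A = 4ⁿ is O(4ⁿ)
B = n¹⁰ is O(n¹⁰)
C = log³(n) is O(log³ n)
D = log(n) is O(log n)

Therefore, the order from fastest to slowest is: A > B > C > D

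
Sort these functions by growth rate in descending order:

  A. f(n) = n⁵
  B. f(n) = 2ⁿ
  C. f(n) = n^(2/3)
B > A > C

Comparing growth rates:
B = 2ⁿ is O(2ⁿ)
A = n⁵ is O(n⁵)
C = n^(2/3) is O(n^(2/3))

Therefore, the order from fastest to slowest is: B > A > C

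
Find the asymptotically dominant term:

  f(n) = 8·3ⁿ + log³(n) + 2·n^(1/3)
8·3ⁿ

Looking at each term:
  - 8·3ⁿ is O(3ⁿ)
  - log³(n) is O(log³ n)
  - 2·n^(1/3) is O(n^(1/3))

The term 8·3ⁿ (O(3ⁿ)) grows fastest and dominates all others.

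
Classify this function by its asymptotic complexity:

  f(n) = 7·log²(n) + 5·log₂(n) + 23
O(log² n)

The dominant term in 7·log²(n) + 5·log₂(n) + 23 is 7·log²(n), which is Θ(log² n).
Lower-order terms (5·log₂(n), 23) are asymptotically negligible.
Constants are absorbed, so the tightest bound is O(log² n).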